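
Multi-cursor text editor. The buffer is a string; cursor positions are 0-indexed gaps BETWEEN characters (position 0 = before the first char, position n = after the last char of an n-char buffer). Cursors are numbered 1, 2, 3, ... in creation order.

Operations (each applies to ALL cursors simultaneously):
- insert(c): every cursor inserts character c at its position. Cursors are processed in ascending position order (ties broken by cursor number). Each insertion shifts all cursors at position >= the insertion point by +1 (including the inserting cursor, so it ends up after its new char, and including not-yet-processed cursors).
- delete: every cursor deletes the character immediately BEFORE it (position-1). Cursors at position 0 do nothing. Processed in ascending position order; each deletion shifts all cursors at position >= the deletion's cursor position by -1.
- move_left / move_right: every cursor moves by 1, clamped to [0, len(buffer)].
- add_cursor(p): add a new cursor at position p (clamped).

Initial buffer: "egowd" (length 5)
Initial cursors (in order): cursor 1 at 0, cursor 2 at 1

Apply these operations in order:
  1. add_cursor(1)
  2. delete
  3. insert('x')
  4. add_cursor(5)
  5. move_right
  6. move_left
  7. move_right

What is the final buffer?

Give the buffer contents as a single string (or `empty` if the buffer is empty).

Answer: xxxgowd

Derivation:
After op 1 (add_cursor(1)): buffer="egowd" (len 5), cursors c1@0 c2@1 c3@1, authorship .....
After op 2 (delete): buffer="gowd" (len 4), cursors c1@0 c2@0 c3@0, authorship ....
After op 3 (insert('x')): buffer="xxxgowd" (len 7), cursors c1@3 c2@3 c3@3, authorship 123....
After op 4 (add_cursor(5)): buffer="xxxgowd" (len 7), cursors c1@3 c2@3 c3@3 c4@5, authorship 123....
After op 5 (move_right): buffer="xxxgowd" (len 7), cursors c1@4 c2@4 c3@4 c4@6, authorship 123....
After op 6 (move_left): buffer="xxxgowd" (len 7), cursors c1@3 c2@3 c3@3 c4@5, authorship 123....
After op 7 (move_right): buffer="xxxgowd" (len 7), cursors c1@4 c2@4 c3@4 c4@6, authorship 123....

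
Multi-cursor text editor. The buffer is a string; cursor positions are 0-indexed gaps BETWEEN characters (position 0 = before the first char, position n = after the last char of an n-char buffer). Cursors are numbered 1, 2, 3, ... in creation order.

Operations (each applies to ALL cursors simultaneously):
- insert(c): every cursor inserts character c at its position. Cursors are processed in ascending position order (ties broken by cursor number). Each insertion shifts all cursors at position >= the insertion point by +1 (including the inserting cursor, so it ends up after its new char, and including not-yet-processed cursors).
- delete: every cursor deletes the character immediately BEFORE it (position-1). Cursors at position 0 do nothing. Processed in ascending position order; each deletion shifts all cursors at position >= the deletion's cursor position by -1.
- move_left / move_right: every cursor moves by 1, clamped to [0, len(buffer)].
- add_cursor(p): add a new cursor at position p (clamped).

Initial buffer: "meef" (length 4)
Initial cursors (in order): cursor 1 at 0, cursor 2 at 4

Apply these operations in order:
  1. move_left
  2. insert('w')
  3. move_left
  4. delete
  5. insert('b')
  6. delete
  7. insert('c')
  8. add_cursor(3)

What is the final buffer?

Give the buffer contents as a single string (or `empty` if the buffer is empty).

Answer: cwmecwf

Derivation:
After op 1 (move_left): buffer="meef" (len 4), cursors c1@0 c2@3, authorship ....
After op 2 (insert('w')): buffer="wmeewf" (len 6), cursors c1@1 c2@5, authorship 1...2.
After op 3 (move_left): buffer="wmeewf" (len 6), cursors c1@0 c2@4, authorship 1...2.
After op 4 (delete): buffer="wmewf" (len 5), cursors c1@0 c2@3, authorship 1..2.
After op 5 (insert('b')): buffer="bwmebwf" (len 7), cursors c1@1 c2@5, authorship 11..22.
After op 6 (delete): buffer="wmewf" (len 5), cursors c1@0 c2@3, authorship 1..2.
After op 7 (insert('c')): buffer="cwmecwf" (len 7), cursors c1@1 c2@5, authorship 11..22.
After op 8 (add_cursor(3)): buffer="cwmecwf" (len 7), cursors c1@1 c3@3 c2@5, authorship 11..22.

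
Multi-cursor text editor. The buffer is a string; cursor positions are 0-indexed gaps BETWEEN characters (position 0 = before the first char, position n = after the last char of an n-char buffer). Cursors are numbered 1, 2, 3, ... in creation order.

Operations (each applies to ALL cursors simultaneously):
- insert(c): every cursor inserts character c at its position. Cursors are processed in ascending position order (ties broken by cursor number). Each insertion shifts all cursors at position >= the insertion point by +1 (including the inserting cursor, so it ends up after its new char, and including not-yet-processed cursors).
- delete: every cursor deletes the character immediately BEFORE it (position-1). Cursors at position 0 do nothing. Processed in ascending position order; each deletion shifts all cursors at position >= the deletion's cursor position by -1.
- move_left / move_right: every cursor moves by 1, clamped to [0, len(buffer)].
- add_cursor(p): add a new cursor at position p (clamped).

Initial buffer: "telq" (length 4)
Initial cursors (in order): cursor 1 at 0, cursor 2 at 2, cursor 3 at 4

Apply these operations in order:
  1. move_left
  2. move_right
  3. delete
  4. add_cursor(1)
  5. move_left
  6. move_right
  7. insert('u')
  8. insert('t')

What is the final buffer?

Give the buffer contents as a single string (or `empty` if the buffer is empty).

Answer: luuuutttt

Derivation:
After op 1 (move_left): buffer="telq" (len 4), cursors c1@0 c2@1 c3@3, authorship ....
After op 2 (move_right): buffer="telq" (len 4), cursors c1@1 c2@2 c3@4, authorship ....
After op 3 (delete): buffer="l" (len 1), cursors c1@0 c2@0 c3@1, authorship .
After op 4 (add_cursor(1)): buffer="l" (len 1), cursors c1@0 c2@0 c3@1 c4@1, authorship .
After op 5 (move_left): buffer="l" (len 1), cursors c1@0 c2@0 c3@0 c4@0, authorship .
After op 6 (move_right): buffer="l" (len 1), cursors c1@1 c2@1 c3@1 c4@1, authorship .
After op 7 (insert('u')): buffer="luuuu" (len 5), cursors c1@5 c2@5 c3@5 c4@5, authorship .1234
After op 8 (insert('t')): buffer="luuuutttt" (len 9), cursors c1@9 c2@9 c3@9 c4@9, authorship .12341234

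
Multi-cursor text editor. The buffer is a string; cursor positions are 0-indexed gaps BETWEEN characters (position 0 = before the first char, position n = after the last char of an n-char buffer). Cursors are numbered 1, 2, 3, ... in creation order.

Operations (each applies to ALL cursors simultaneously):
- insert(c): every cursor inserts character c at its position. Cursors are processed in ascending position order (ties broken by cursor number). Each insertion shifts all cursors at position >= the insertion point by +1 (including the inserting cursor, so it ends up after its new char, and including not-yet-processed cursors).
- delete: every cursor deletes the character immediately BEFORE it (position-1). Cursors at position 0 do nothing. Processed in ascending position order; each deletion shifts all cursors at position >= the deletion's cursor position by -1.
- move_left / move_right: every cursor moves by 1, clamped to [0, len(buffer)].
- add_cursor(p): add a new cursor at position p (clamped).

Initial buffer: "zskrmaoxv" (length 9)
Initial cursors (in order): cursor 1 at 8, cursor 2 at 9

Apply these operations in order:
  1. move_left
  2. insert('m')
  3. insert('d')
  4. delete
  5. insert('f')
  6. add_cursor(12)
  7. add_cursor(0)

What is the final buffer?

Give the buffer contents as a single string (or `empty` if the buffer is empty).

After op 1 (move_left): buffer="zskrmaoxv" (len 9), cursors c1@7 c2@8, authorship .........
After op 2 (insert('m')): buffer="zskrmaomxmv" (len 11), cursors c1@8 c2@10, authorship .......1.2.
After op 3 (insert('d')): buffer="zskrmaomdxmdv" (len 13), cursors c1@9 c2@12, authorship .......11.22.
After op 4 (delete): buffer="zskrmaomxmv" (len 11), cursors c1@8 c2@10, authorship .......1.2.
After op 5 (insert('f')): buffer="zskrmaomfxmfv" (len 13), cursors c1@9 c2@12, authorship .......11.22.
After op 6 (add_cursor(12)): buffer="zskrmaomfxmfv" (len 13), cursors c1@9 c2@12 c3@12, authorship .......11.22.
After op 7 (add_cursor(0)): buffer="zskrmaomfxmfv" (len 13), cursors c4@0 c1@9 c2@12 c3@12, authorship .......11.22.

Answer: zskrmaomfxmfv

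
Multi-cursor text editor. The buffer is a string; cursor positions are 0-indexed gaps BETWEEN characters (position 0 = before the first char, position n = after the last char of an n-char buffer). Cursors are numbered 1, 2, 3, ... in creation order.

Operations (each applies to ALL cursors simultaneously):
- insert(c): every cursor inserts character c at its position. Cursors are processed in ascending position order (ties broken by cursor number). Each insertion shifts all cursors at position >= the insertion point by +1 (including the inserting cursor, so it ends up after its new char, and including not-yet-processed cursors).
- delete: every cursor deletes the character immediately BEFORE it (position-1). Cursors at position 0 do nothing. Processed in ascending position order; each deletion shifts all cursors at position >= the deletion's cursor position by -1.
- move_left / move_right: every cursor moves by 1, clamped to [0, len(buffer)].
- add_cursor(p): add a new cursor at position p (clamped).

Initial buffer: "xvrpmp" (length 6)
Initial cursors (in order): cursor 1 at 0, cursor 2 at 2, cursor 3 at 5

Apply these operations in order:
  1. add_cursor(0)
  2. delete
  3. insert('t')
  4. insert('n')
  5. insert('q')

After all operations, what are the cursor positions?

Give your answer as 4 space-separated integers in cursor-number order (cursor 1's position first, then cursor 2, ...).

Answer: 6 10 15 6

Derivation:
After op 1 (add_cursor(0)): buffer="xvrpmp" (len 6), cursors c1@0 c4@0 c2@2 c3@5, authorship ......
After op 2 (delete): buffer="xrpp" (len 4), cursors c1@0 c4@0 c2@1 c3@3, authorship ....
After op 3 (insert('t')): buffer="ttxtrptp" (len 8), cursors c1@2 c4@2 c2@4 c3@7, authorship 14.2..3.
After op 4 (insert('n')): buffer="ttnnxtnrptnp" (len 12), cursors c1@4 c4@4 c2@7 c3@11, authorship 1414.22..33.
After op 5 (insert('q')): buffer="ttnnqqxtnqrptnqp" (len 16), cursors c1@6 c4@6 c2@10 c3@15, authorship 141414.222..333.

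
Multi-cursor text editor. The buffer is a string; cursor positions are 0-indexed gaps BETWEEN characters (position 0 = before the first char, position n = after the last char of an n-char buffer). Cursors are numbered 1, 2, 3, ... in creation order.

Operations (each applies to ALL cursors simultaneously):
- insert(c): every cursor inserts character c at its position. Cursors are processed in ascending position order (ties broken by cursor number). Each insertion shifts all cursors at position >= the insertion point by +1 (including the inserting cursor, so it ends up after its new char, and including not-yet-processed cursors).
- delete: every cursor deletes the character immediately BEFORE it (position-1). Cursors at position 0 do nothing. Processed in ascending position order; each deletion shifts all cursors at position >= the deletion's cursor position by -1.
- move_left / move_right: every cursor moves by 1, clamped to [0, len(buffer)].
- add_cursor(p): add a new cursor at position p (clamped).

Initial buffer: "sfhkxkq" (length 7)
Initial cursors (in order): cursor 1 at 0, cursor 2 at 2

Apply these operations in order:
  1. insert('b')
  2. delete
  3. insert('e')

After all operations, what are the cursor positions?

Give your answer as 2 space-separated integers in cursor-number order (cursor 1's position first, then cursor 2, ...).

After op 1 (insert('b')): buffer="bsfbhkxkq" (len 9), cursors c1@1 c2@4, authorship 1..2.....
After op 2 (delete): buffer="sfhkxkq" (len 7), cursors c1@0 c2@2, authorship .......
After op 3 (insert('e')): buffer="esfehkxkq" (len 9), cursors c1@1 c2@4, authorship 1..2.....

Answer: 1 4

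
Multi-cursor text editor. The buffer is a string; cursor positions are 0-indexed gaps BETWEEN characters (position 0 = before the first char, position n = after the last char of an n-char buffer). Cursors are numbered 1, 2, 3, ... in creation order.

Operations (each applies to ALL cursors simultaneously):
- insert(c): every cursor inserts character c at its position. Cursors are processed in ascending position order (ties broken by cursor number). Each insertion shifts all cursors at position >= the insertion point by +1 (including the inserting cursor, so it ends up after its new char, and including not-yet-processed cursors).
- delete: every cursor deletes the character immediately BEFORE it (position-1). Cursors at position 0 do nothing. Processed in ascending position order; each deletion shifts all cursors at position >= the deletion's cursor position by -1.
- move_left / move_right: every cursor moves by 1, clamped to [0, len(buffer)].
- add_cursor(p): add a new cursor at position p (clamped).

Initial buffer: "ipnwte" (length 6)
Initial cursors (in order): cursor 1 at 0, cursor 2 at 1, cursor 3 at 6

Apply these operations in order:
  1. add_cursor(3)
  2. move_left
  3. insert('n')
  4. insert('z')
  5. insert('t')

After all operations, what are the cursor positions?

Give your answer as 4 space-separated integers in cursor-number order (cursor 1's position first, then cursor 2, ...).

Answer: 6 6 17 11

Derivation:
After op 1 (add_cursor(3)): buffer="ipnwte" (len 6), cursors c1@0 c2@1 c4@3 c3@6, authorship ......
After op 2 (move_left): buffer="ipnwte" (len 6), cursors c1@0 c2@0 c4@2 c3@5, authorship ......
After op 3 (insert('n')): buffer="nnipnnwtne" (len 10), cursors c1@2 c2@2 c4@5 c3@9, authorship 12..4...3.
After op 4 (insert('z')): buffer="nnzzipnznwtnze" (len 14), cursors c1@4 c2@4 c4@8 c3@13, authorship 1212..44...33.
After op 5 (insert('t')): buffer="nnzzttipnztnwtnzte" (len 18), cursors c1@6 c2@6 c4@11 c3@17, authorship 121212..444...333.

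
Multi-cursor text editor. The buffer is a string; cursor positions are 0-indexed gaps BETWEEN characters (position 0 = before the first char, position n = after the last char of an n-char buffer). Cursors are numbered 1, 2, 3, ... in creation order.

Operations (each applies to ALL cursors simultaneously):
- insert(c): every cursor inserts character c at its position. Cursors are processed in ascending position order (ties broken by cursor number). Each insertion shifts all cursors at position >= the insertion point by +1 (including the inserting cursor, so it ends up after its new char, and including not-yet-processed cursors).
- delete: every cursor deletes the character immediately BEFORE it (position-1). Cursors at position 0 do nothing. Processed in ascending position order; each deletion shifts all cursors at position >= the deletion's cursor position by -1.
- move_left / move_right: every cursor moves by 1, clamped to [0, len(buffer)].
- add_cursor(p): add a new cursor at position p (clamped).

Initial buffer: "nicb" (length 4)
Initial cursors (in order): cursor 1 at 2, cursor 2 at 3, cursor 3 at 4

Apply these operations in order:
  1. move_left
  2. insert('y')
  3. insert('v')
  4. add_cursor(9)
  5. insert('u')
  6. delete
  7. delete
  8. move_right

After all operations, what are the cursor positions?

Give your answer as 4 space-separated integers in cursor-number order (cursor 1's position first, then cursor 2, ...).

Answer: 3 5 6 6

Derivation:
After op 1 (move_left): buffer="nicb" (len 4), cursors c1@1 c2@2 c3@3, authorship ....
After op 2 (insert('y')): buffer="nyiycyb" (len 7), cursors c1@2 c2@4 c3@6, authorship .1.2.3.
After op 3 (insert('v')): buffer="nyviyvcyvb" (len 10), cursors c1@3 c2@6 c3@9, authorship .11.22.33.
After op 4 (add_cursor(9)): buffer="nyviyvcyvb" (len 10), cursors c1@3 c2@6 c3@9 c4@9, authorship .11.22.33.
After op 5 (insert('u')): buffer="nyvuiyvucyvuub" (len 14), cursors c1@4 c2@8 c3@13 c4@13, authorship .111.222.3334.
After op 6 (delete): buffer="nyviyvcyvb" (len 10), cursors c1@3 c2@6 c3@9 c4@9, authorship .11.22.33.
After op 7 (delete): buffer="nyiycb" (len 6), cursors c1@2 c2@4 c3@5 c4@5, authorship .1.2..
After op 8 (move_right): buffer="nyiycb" (len 6), cursors c1@3 c2@5 c3@6 c4@6, authorship .1.2..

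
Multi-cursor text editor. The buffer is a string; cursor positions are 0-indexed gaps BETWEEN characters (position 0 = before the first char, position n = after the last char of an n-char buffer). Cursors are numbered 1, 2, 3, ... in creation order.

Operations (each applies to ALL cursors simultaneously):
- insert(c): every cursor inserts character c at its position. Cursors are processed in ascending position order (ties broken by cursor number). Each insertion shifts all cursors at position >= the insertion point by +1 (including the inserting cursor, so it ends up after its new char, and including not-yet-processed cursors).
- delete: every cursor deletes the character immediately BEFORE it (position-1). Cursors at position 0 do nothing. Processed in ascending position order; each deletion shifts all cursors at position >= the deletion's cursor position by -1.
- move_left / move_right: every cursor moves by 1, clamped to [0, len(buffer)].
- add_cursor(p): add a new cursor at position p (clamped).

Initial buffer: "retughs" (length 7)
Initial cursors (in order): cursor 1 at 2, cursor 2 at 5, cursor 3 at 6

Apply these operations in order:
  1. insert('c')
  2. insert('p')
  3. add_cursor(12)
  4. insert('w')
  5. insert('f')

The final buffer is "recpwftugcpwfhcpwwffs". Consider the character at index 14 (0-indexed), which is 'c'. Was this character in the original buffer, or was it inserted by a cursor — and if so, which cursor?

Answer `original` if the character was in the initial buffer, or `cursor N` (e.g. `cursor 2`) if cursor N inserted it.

After op 1 (insert('c')): buffer="rectugchcs" (len 10), cursors c1@3 c2@7 c3@9, authorship ..1...2.3.
After op 2 (insert('p')): buffer="recptugcphcps" (len 13), cursors c1@4 c2@9 c3@12, authorship ..11...22.33.
After op 3 (add_cursor(12)): buffer="recptugcphcps" (len 13), cursors c1@4 c2@9 c3@12 c4@12, authorship ..11...22.33.
After op 4 (insert('w')): buffer="recpwtugcpwhcpwws" (len 17), cursors c1@5 c2@11 c3@16 c4@16, authorship ..111...222.3334.
After op 5 (insert('f')): buffer="recpwftugcpwfhcpwwffs" (len 21), cursors c1@6 c2@13 c3@20 c4@20, authorship ..1111...2222.333434.
Authorship (.=original, N=cursor N): . . 1 1 1 1 . . . 2 2 2 2 . 3 3 3 4 3 4 .
Index 14: author = 3

Answer: cursor 3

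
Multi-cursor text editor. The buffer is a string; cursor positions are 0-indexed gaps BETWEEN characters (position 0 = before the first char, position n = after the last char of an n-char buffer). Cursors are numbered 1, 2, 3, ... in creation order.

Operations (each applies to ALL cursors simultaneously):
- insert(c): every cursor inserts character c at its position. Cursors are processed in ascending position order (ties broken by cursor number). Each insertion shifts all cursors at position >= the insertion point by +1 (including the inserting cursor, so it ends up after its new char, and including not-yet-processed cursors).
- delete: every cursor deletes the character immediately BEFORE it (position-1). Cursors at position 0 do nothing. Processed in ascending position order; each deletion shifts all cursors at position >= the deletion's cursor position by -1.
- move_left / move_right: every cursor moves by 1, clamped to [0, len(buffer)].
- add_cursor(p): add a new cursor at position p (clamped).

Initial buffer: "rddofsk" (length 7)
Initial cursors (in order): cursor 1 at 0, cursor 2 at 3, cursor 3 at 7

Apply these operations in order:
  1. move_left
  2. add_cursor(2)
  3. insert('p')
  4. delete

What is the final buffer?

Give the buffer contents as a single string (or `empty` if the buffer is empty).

After op 1 (move_left): buffer="rddofsk" (len 7), cursors c1@0 c2@2 c3@6, authorship .......
After op 2 (add_cursor(2)): buffer="rddofsk" (len 7), cursors c1@0 c2@2 c4@2 c3@6, authorship .......
After op 3 (insert('p')): buffer="prdppdofspk" (len 11), cursors c1@1 c2@5 c4@5 c3@10, authorship 1..24....3.
After op 4 (delete): buffer="rddofsk" (len 7), cursors c1@0 c2@2 c4@2 c3@6, authorship .......

Answer: rddofsk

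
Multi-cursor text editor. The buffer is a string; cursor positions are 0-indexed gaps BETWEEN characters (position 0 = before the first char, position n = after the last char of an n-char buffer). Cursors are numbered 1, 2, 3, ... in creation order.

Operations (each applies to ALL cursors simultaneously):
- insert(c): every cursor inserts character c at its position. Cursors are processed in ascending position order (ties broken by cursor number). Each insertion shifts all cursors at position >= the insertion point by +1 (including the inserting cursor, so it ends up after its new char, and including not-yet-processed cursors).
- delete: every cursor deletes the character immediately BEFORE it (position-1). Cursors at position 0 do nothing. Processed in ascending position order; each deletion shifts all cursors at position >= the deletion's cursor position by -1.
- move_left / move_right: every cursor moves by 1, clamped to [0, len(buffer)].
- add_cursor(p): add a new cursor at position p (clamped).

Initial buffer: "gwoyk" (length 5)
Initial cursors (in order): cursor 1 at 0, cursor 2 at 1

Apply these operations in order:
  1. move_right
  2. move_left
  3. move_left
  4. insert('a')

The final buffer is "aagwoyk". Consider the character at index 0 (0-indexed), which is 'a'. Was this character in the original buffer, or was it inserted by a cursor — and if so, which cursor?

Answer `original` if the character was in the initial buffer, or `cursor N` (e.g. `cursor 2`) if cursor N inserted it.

Answer: cursor 1

Derivation:
After op 1 (move_right): buffer="gwoyk" (len 5), cursors c1@1 c2@2, authorship .....
After op 2 (move_left): buffer="gwoyk" (len 5), cursors c1@0 c2@1, authorship .....
After op 3 (move_left): buffer="gwoyk" (len 5), cursors c1@0 c2@0, authorship .....
After op 4 (insert('a')): buffer="aagwoyk" (len 7), cursors c1@2 c2@2, authorship 12.....
Authorship (.=original, N=cursor N): 1 2 . . . . .
Index 0: author = 1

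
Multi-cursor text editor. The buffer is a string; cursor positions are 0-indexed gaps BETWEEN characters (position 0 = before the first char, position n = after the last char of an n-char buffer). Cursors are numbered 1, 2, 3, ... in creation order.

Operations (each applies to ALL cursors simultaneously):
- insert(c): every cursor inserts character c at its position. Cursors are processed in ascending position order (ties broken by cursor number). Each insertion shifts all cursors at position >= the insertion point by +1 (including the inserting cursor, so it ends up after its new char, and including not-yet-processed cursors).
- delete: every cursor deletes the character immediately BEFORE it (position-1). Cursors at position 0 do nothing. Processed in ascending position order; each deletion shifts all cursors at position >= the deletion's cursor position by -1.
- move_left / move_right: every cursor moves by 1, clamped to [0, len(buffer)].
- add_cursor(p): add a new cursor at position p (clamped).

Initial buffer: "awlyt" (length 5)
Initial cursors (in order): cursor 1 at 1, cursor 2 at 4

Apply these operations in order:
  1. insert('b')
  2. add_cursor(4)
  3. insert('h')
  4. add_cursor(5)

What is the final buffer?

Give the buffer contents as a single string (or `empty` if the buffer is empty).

Answer: abhwlhybht

Derivation:
After op 1 (insert('b')): buffer="abwlybt" (len 7), cursors c1@2 c2@6, authorship .1...2.
After op 2 (add_cursor(4)): buffer="abwlybt" (len 7), cursors c1@2 c3@4 c2@6, authorship .1...2.
After op 3 (insert('h')): buffer="abhwlhybht" (len 10), cursors c1@3 c3@6 c2@9, authorship .11..3.22.
After op 4 (add_cursor(5)): buffer="abhwlhybht" (len 10), cursors c1@3 c4@5 c3@6 c2@9, authorship .11..3.22.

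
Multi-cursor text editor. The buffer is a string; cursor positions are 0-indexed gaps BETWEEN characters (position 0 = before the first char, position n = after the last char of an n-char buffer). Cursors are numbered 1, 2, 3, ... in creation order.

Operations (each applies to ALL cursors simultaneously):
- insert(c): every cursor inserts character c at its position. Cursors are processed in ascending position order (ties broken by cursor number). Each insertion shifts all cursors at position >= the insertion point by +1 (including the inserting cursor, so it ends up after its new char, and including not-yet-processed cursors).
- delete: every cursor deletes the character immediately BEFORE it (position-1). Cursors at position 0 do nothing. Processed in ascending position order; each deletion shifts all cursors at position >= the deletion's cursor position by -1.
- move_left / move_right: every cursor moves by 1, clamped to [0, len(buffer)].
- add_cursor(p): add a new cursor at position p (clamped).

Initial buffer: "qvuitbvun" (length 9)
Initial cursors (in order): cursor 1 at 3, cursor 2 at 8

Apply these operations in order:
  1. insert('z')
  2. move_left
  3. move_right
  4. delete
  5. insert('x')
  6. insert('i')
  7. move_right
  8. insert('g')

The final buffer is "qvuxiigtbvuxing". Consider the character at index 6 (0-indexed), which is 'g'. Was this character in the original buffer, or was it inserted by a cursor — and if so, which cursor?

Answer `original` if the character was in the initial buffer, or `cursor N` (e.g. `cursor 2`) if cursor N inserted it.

Answer: cursor 1

Derivation:
After op 1 (insert('z')): buffer="qvuzitbvuzn" (len 11), cursors c1@4 c2@10, authorship ...1.....2.
After op 2 (move_left): buffer="qvuzitbvuzn" (len 11), cursors c1@3 c2@9, authorship ...1.....2.
After op 3 (move_right): buffer="qvuzitbvuzn" (len 11), cursors c1@4 c2@10, authorship ...1.....2.
After op 4 (delete): buffer="qvuitbvun" (len 9), cursors c1@3 c2@8, authorship .........
After op 5 (insert('x')): buffer="qvuxitbvuxn" (len 11), cursors c1@4 c2@10, authorship ...1.....2.
After op 6 (insert('i')): buffer="qvuxiitbvuxin" (len 13), cursors c1@5 c2@12, authorship ...11.....22.
After op 7 (move_right): buffer="qvuxiitbvuxin" (len 13), cursors c1@6 c2@13, authorship ...11.....22.
After op 8 (insert('g')): buffer="qvuxiigtbvuxing" (len 15), cursors c1@7 c2@15, authorship ...11.1....22.2
Authorship (.=original, N=cursor N): . . . 1 1 . 1 . . . . 2 2 . 2
Index 6: author = 1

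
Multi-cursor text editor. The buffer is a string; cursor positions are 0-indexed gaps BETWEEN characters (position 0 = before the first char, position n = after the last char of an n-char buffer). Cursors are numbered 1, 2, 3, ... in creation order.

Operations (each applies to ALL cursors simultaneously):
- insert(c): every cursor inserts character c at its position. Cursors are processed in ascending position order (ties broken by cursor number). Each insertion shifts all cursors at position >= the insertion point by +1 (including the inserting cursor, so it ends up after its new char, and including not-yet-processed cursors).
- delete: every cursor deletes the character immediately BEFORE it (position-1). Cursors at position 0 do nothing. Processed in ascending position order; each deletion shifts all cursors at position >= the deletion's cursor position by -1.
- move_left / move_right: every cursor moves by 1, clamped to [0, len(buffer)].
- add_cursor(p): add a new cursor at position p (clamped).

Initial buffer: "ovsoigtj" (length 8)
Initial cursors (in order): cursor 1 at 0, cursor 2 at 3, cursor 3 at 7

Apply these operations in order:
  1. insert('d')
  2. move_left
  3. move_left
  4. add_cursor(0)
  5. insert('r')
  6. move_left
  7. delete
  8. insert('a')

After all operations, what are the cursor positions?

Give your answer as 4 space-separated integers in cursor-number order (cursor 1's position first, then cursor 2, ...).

Answer: 2 6 12 2

Derivation:
After op 1 (insert('d')): buffer="dovsdoigtdj" (len 11), cursors c1@1 c2@5 c3@10, authorship 1...2....3.
After op 2 (move_left): buffer="dovsdoigtdj" (len 11), cursors c1@0 c2@4 c3@9, authorship 1...2....3.
After op 3 (move_left): buffer="dovsdoigtdj" (len 11), cursors c1@0 c2@3 c3@8, authorship 1...2....3.
After op 4 (add_cursor(0)): buffer="dovsdoigtdj" (len 11), cursors c1@0 c4@0 c2@3 c3@8, authorship 1...2....3.
After op 5 (insert('r')): buffer="rrdovrsdoigrtdj" (len 15), cursors c1@2 c4@2 c2@6 c3@12, authorship 141..2.2...3.3.
After op 6 (move_left): buffer="rrdovrsdoigrtdj" (len 15), cursors c1@1 c4@1 c2@5 c3@11, authorship 141..2.2...3.3.
After op 7 (delete): buffer="rdorsdoirtdj" (len 12), cursors c1@0 c4@0 c2@3 c3@8, authorship 41.2.2..3.3.
After op 8 (insert('a')): buffer="aardoarsdoiartdj" (len 16), cursors c1@2 c4@2 c2@6 c3@12, authorship 1441.22.2..33.3.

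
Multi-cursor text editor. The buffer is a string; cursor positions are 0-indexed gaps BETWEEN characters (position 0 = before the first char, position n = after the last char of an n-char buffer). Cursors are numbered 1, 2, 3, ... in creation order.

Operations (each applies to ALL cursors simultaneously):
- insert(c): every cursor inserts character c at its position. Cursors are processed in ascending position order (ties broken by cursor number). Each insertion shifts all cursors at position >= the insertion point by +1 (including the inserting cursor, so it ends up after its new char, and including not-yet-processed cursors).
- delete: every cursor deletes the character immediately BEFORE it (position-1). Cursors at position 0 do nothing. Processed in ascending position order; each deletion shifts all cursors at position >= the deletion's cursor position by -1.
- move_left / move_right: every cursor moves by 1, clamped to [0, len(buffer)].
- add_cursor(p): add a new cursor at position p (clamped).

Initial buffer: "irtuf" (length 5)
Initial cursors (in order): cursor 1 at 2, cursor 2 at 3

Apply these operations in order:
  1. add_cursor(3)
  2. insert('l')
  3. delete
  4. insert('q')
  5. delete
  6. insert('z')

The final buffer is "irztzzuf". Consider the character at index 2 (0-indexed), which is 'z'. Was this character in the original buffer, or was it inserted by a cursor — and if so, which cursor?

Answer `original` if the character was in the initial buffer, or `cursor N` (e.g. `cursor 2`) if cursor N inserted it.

After op 1 (add_cursor(3)): buffer="irtuf" (len 5), cursors c1@2 c2@3 c3@3, authorship .....
After op 2 (insert('l')): buffer="irltlluf" (len 8), cursors c1@3 c2@6 c3@6, authorship ..1.23..
After op 3 (delete): buffer="irtuf" (len 5), cursors c1@2 c2@3 c3@3, authorship .....
After op 4 (insert('q')): buffer="irqtqquf" (len 8), cursors c1@3 c2@6 c3@6, authorship ..1.23..
After op 5 (delete): buffer="irtuf" (len 5), cursors c1@2 c2@3 c3@3, authorship .....
After op 6 (insert('z')): buffer="irztzzuf" (len 8), cursors c1@3 c2@6 c3@6, authorship ..1.23..
Authorship (.=original, N=cursor N): . . 1 . 2 3 . .
Index 2: author = 1

Answer: cursor 1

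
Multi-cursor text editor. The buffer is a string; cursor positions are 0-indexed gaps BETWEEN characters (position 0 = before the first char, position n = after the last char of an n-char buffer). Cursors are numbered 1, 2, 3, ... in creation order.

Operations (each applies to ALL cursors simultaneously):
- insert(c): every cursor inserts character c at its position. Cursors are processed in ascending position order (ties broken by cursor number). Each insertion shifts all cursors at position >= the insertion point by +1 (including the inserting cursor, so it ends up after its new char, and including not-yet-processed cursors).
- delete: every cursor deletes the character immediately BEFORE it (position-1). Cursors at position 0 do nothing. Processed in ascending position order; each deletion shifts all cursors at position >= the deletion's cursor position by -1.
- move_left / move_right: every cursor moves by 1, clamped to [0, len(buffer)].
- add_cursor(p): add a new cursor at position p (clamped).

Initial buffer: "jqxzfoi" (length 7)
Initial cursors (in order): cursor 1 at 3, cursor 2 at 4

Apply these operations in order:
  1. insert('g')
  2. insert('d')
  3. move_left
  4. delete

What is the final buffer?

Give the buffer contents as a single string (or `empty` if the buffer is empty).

Answer: jqxdzdfoi

Derivation:
After op 1 (insert('g')): buffer="jqxgzgfoi" (len 9), cursors c1@4 c2@6, authorship ...1.2...
After op 2 (insert('d')): buffer="jqxgdzgdfoi" (len 11), cursors c1@5 c2@8, authorship ...11.22...
After op 3 (move_left): buffer="jqxgdzgdfoi" (len 11), cursors c1@4 c2@7, authorship ...11.22...
After op 4 (delete): buffer="jqxdzdfoi" (len 9), cursors c1@3 c2@5, authorship ...1.2...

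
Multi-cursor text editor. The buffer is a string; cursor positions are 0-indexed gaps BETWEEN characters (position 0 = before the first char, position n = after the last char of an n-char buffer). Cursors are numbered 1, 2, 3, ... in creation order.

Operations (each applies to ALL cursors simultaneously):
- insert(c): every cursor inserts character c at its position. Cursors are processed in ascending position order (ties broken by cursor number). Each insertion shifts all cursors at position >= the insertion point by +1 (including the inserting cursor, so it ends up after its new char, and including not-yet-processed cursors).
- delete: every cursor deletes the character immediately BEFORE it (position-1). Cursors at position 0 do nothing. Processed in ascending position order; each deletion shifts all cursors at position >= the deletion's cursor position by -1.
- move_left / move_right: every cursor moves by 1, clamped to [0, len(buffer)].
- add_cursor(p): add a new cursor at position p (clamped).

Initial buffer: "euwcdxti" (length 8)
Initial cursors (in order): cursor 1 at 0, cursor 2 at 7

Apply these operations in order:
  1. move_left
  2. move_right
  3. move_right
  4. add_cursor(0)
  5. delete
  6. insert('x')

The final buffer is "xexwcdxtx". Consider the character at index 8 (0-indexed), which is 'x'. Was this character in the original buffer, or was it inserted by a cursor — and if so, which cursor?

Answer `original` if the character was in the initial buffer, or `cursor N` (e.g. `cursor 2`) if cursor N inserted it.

Answer: cursor 2

Derivation:
After op 1 (move_left): buffer="euwcdxti" (len 8), cursors c1@0 c2@6, authorship ........
After op 2 (move_right): buffer="euwcdxti" (len 8), cursors c1@1 c2@7, authorship ........
After op 3 (move_right): buffer="euwcdxti" (len 8), cursors c1@2 c2@8, authorship ........
After op 4 (add_cursor(0)): buffer="euwcdxti" (len 8), cursors c3@0 c1@2 c2@8, authorship ........
After op 5 (delete): buffer="ewcdxt" (len 6), cursors c3@0 c1@1 c2@6, authorship ......
After op 6 (insert('x')): buffer="xexwcdxtx" (len 9), cursors c3@1 c1@3 c2@9, authorship 3.1.....2
Authorship (.=original, N=cursor N): 3 . 1 . . . . . 2
Index 8: author = 2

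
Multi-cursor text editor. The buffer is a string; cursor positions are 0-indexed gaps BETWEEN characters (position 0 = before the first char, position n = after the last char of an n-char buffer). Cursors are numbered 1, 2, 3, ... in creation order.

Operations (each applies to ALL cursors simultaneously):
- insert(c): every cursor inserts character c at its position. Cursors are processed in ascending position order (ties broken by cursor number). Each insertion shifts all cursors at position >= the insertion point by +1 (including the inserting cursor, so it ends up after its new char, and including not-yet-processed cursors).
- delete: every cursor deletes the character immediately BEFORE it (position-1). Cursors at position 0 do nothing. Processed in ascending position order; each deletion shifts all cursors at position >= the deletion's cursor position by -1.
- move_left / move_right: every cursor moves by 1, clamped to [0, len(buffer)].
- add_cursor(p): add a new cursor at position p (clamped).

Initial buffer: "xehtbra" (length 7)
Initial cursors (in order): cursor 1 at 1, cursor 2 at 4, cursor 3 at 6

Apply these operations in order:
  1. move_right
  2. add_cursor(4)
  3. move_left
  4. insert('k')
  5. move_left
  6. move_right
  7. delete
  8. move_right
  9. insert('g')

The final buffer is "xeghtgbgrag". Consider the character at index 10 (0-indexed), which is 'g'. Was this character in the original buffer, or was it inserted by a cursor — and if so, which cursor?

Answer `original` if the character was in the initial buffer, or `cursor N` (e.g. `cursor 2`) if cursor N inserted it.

After op 1 (move_right): buffer="xehtbra" (len 7), cursors c1@2 c2@5 c3@7, authorship .......
After op 2 (add_cursor(4)): buffer="xehtbra" (len 7), cursors c1@2 c4@4 c2@5 c3@7, authorship .......
After op 3 (move_left): buffer="xehtbra" (len 7), cursors c1@1 c4@3 c2@4 c3@6, authorship .......
After op 4 (insert('k')): buffer="xkehktkbrka" (len 11), cursors c1@2 c4@5 c2@7 c3@10, authorship .1..4.2..3.
After op 5 (move_left): buffer="xkehktkbrka" (len 11), cursors c1@1 c4@4 c2@6 c3@9, authorship .1..4.2..3.
After op 6 (move_right): buffer="xkehktkbrka" (len 11), cursors c1@2 c4@5 c2@7 c3@10, authorship .1..4.2..3.
After op 7 (delete): buffer="xehtbra" (len 7), cursors c1@1 c4@3 c2@4 c3@6, authorship .......
After op 8 (move_right): buffer="xehtbra" (len 7), cursors c1@2 c4@4 c2@5 c3@7, authorship .......
After op 9 (insert('g')): buffer="xeghtgbgrag" (len 11), cursors c1@3 c4@6 c2@8 c3@11, authorship ..1..4.2..3
Authorship (.=original, N=cursor N): . . 1 . . 4 . 2 . . 3
Index 10: author = 3

Answer: cursor 3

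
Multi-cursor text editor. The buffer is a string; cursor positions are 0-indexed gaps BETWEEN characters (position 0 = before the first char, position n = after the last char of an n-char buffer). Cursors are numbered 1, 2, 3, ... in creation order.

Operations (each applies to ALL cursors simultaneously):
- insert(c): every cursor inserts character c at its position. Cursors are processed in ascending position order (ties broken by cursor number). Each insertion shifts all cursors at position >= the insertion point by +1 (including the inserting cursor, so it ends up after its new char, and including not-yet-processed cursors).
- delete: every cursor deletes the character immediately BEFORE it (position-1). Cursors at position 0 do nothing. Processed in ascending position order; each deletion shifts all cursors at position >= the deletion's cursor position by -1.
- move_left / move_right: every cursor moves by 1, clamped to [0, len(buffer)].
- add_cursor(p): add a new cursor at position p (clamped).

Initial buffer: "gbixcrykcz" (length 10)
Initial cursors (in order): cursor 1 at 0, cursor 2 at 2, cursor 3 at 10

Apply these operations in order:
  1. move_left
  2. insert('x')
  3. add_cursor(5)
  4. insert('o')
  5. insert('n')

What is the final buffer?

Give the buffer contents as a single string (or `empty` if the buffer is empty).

After op 1 (move_left): buffer="gbixcrykcz" (len 10), cursors c1@0 c2@1 c3@9, authorship ..........
After op 2 (insert('x')): buffer="xgxbixcrykcxz" (len 13), cursors c1@1 c2@3 c3@12, authorship 1.2........3.
After op 3 (add_cursor(5)): buffer="xgxbixcrykcxz" (len 13), cursors c1@1 c2@3 c4@5 c3@12, authorship 1.2........3.
After op 4 (insert('o')): buffer="xogxobioxcrykcxoz" (len 17), cursors c1@2 c2@5 c4@8 c3@16, authorship 11.22..4......33.
After op 5 (insert('n')): buffer="xongxonbionxcrykcxonz" (len 21), cursors c1@3 c2@7 c4@11 c3@20, authorship 111.222..44......333.

Answer: xongxonbionxcrykcxonz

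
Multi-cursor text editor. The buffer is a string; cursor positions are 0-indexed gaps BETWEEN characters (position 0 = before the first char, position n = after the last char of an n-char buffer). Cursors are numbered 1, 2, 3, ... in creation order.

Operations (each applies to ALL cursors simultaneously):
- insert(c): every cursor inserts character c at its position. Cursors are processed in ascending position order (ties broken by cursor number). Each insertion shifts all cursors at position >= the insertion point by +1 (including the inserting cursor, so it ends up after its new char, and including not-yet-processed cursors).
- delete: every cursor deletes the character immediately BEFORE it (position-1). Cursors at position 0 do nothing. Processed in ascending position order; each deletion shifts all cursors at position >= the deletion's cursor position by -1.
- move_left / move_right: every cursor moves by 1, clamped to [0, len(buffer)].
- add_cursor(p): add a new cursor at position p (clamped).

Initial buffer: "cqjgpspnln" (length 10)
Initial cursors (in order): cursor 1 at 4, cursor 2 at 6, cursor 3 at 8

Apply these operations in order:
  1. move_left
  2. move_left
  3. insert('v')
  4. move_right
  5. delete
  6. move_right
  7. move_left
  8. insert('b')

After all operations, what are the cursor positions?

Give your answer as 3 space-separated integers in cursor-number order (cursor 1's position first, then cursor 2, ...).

After op 1 (move_left): buffer="cqjgpspnln" (len 10), cursors c1@3 c2@5 c3@7, authorship ..........
After op 2 (move_left): buffer="cqjgpspnln" (len 10), cursors c1@2 c2@4 c3@6, authorship ..........
After op 3 (insert('v')): buffer="cqvjgvpsvpnln" (len 13), cursors c1@3 c2@6 c3@9, authorship ..1..2..3....
After op 4 (move_right): buffer="cqvjgvpsvpnln" (len 13), cursors c1@4 c2@7 c3@10, authorship ..1..2..3....
After op 5 (delete): buffer="cqvgvsvnln" (len 10), cursors c1@3 c2@5 c3@7, authorship ..1.2.3...
After op 6 (move_right): buffer="cqvgvsvnln" (len 10), cursors c1@4 c2@6 c3@8, authorship ..1.2.3...
After op 7 (move_left): buffer="cqvgvsvnln" (len 10), cursors c1@3 c2@5 c3@7, authorship ..1.2.3...
After op 8 (insert('b')): buffer="cqvbgvbsvbnln" (len 13), cursors c1@4 c2@7 c3@10, authorship ..11.22.33...

Answer: 4 7 10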